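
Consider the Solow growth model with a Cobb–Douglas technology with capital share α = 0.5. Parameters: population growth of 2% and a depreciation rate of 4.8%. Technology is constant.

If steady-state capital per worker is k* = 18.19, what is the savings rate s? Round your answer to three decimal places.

s ≈ 0.290

Steady state requires s·f(k) = (n + δ)·k, i.e. s·k^α = (n + δ)·k.
So s / (n + δ) = (k*)^(1−α) = 18.19^0.5 = 4.2650.
Therefore s = 4.2650 × (n + δ) = 4.2650 × 0.068 = 0.2900.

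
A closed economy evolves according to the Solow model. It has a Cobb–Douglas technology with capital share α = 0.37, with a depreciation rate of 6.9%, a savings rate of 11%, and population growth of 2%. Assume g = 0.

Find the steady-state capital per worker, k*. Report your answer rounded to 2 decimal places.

Steady state requires s·f(k) = (n + δ)·k, i.e. s·k^α = (n + δ)·k.
Rearranging, k^(1−α) = s / (n + δ).
k^0.63 = 0.11 / (0.020 + 0.069) = 0.11 / 0.089 = 1.2360
k* = 1.2360^(1/0.63) ≈ 1.3998

k* ≈ 1.40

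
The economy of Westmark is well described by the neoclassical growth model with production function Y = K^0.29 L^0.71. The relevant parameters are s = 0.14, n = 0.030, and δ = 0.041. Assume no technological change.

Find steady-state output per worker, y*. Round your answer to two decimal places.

In steady state, investment equals break-even investment: s·k^α = (n + δ)·k.
Dividing both sides by k: k^(1−α) = s / (n + δ).
k^0.71 = 0.14 / (0.030 + 0.041) = 0.14 / 0.071 = 1.9718
k* = 1.9718^(1/0.71) ≈ 2.6020
y* = (k*)^α = 2.6020^0.29 ≈ 1.3196

y* ≈ 1.32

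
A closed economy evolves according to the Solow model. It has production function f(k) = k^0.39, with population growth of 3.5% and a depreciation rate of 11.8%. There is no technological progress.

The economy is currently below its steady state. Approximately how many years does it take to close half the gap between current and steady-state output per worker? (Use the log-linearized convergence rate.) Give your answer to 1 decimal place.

Near the steady state the convergence rate is λ = (1 − α)(n + δ).
λ = (1 − 0.39) × 0.153 = 0.61 × 0.153 = 0.09333
Half-life = ln 2 / λ = 0.6931 / 0.09333 ≈ 7.43 years

t_½ ≈ 7.4 years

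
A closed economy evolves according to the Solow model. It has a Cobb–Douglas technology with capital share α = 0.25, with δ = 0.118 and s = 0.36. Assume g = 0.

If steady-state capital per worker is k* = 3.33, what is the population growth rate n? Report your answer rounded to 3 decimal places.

In steady state, investment equals break-even investment: s·k^α = (n + δ)·k.
So s / (n + δ) = (k*)^(1−α) = 3.33^0.75 = 2.4651.
Therefore n + δ = s / 2.4651 = 0.36 / 2.4651 = 0.1460, so n = 0.1460 − 0.118 = 0.0280.

n ≈ 0.028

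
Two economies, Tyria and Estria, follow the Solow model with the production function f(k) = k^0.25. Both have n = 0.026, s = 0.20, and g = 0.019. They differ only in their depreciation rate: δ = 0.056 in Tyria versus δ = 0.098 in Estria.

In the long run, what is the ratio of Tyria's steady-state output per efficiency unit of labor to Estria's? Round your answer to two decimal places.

y*_T / y*_E ≈ 1.12

Steady-state y* = [s/(n + g + δ)]^(α/(1−α)), so the ratio is [ (s_T/(n + g + δ)_T) / (s_E/(n + g + δ)_E) ]^0.3333.
s_T/(n + g + δ)_T = 0.20/0.101 = 1.9802; s_E/(n + g + δ)_E = 0.20/0.143 = 1.3986.
Ratio = (1.9802/1.3986)^0.3333 = 1.4158^0.3333 ≈ 1.1229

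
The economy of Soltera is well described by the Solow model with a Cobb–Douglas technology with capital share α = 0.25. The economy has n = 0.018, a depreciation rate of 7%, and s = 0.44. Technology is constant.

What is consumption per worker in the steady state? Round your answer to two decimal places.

c* = 0.96

Steady state requires s·f(k) = (n + δ)·k, i.e. s·k^α = (n + δ)·k.
Rearranging, k^(1−α) = s / (n + δ).
k^0.75 = 0.44 / (0.018 + 0.070) = 0.44 / 0.088 = 5.0000
k* = 5.0000^(1/0.75) ≈ 8.5499
y* = (k*)^α = 8.5499^0.25 ≈ 1.7100
c* = (1 − s)·y* = (1 − 0.44) × 1.7100 ≈ 0.9576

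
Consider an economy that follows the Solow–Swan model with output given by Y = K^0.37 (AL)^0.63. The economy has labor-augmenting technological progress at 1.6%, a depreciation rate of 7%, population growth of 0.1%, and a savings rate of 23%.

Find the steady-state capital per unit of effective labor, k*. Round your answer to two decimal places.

Steady state requires s·f(k) = (n + g + δ)·k, i.e. s·k^α = (n + g + δ)·k.
Dividing both sides by k: k^(1−α) = s / (n + g + δ).
k^0.63 = 0.23 / (0.001 + 0.016 + 0.070) = 0.23 / 0.087 = 2.6437
k* = 2.6437^(1/0.63) ≈ 4.6793

k* = 4.68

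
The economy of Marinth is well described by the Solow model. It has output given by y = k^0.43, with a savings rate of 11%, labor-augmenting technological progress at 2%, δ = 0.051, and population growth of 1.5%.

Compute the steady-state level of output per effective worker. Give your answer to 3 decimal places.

y* ≈ 1.204

In steady state, investment equals break-even investment: s·k^α = (n + g + δ)·k.
Dividing both sides by k: k^(1−α) = s / (n + g + δ).
k^0.57 = 0.11 / (0.015 + 0.020 + 0.051) = 0.11 / 0.086 = 1.2791
k* = 1.2791^(1/0.57) ≈ 1.5401
y* = (k*)^α = 1.5401^0.43 ≈ 1.2041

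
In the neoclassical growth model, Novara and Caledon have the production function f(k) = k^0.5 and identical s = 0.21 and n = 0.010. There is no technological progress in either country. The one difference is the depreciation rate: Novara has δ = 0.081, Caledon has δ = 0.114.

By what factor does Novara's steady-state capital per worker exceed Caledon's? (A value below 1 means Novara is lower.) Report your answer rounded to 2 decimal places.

Steady-state k* = [s/(n + δ)]^(1/(1−α)), so the ratio is [ (s_N/(n + δ)_N) / (s_C/(n + δ)_C) ]^2.
s_N/(n + δ)_N = 0.21/0.091 = 2.3077; s_C/(n + δ)_C = 0.21/0.124 = 1.6935.
Ratio = (2.3077/1.6935)^2 = 1.3627^2 ≈ 1.8570

ratio ≈ 1.86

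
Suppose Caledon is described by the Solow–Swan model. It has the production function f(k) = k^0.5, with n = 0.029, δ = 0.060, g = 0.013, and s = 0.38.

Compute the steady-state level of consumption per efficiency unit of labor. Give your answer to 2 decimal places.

Steady state requires s·f(k) = (n + g + δ)·k, i.e. s·k^α = (n + g + δ)·k.
Dividing both sides by k: k^(1−α) = s / (n + g + δ).
k^0.5 = 0.38 / (0.029 + 0.013 + 0.060) = 0.38 / 0.102 = 3.7255
k* = 3.7255^(1/0.5) ≈ 13.8794
y* = (k*)^α = 13.8794^0.5 ≈ 3.7255
c* = (1 − s)·y* = (1 − 0.38) × 3.7255 ≈ 2.3098

c* ≈ 2.31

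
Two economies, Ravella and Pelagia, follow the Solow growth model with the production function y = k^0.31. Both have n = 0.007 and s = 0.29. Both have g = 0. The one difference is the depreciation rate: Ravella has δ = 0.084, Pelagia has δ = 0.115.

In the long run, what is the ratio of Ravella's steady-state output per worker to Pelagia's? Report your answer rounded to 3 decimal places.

Steady-state y* = [s/(n + δ)]^(α/(1−α)), so the ratio is [ (s_R/(n + δ)_R) / (s_P/(n + δ)_P) ]^0.4493.
s_R/(n + δ)_R = 0.29/0.091 = 3.1868; s_P/(n + δ)_P = 0.29/0.122 = 2.3770.
Ratio = (3.1868/2.3770)^0.4493 = 1.3407^0.4493 ≈ 1.1408

ratio ≈ 1.141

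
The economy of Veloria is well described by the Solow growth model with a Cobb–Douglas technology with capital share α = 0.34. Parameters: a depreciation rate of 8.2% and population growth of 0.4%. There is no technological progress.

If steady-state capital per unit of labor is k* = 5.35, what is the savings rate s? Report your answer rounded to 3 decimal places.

s ≈ 0.260

Steady state requires s·f(k) = (n + δ)·k, i.e. s·k^α = (n + δ)·k.
So s / (n + δ) = (k*)^(1−α) = 5.35^0.66 = 3.0249.
Therefore s = 3.0249 × (n + δ) = 3.0249 × 0.086 = 0.2601.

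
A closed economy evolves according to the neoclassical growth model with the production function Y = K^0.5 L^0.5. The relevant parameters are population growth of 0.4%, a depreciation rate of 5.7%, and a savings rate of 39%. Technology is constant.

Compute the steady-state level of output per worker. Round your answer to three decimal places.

At the steady state, Δk = 0, so s·k^α = (n + δ)·k.
Dividing both sides by k: k^(1−α) = s / (n + δ).
k^0.5 = 0.39 / (0.004 + 0.057) = 0.39 / 0.061 = 6.3934
k* = 6.3934^(1/0.5) ≈ 40.8756
y* = (k*)^α = 40.8756^0.5 ≈ 6.3934

y* = 6.393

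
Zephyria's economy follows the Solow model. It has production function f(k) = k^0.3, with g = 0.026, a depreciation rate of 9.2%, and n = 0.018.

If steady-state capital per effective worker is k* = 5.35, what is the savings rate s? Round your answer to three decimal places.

In steady state, investment equals break-even investment: s·k^α = (n + g + δ)·k.
So s / (n + g + δ) = (k*)^(1−α) = 5.35^0.7 = 3.2348.
Therefore s = 3.2348 × (n + g + δ) = 3.2348 × 0.136 = 0.4399.

s ≈ 0.440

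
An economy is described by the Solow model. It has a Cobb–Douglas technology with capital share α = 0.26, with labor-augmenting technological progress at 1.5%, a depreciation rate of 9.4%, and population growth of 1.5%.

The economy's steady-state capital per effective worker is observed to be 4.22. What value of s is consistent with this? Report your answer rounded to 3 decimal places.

s ≈ 0.360

At the steady state, Δk = 0, so s·k^α = (n + g + δ)·k.
So s / (n + g + δ) = (k*)^(1−α) = 4.22^0.74 = 2.9022.
Therefore s = 2.9022 × (n + g + δ) = 2.9022 × 0.124 = 0.3599.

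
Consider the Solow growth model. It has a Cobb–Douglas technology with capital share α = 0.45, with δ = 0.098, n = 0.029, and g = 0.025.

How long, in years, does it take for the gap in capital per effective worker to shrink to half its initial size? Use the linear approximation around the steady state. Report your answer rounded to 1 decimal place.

Near the steady state the convergence rate is λ = (1 − α)(n + g + δ).
λ = (1 − 0.45) × 0.152 = 0.55 × 0.152 = 0.0836
Half-life = ln 2 / λ = 0.6931 / 0.0836 ≈ 8.29 years

t_½ ≈ 8.3 years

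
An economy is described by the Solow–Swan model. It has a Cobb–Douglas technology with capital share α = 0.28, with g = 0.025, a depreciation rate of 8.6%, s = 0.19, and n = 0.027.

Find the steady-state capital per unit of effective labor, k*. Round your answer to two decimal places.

k* ≈ 1.56

At the steady state, Δk = 0, so s·k^α = (n + g + δ)·k.
Rearranging, k^(1−α) = s / (n + g + δ).
k^0.72 = 0.19 / (0.027 + 0.025 + 0.086) = 0.19 / 0.138 = 1.3768
k* = 1.3768^(1/0.72) ≈ 1.5591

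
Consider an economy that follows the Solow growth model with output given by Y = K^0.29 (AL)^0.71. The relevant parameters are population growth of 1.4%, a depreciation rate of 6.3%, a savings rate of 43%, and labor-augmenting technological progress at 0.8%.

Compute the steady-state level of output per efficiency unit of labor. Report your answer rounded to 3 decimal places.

y* ≈ 1.939

Steady state requires s·f(k) = (n + g + δ)·k, i.e. s·k^α = (n + g + δ)·k.
Dividing both sides by k: k^(1−α) = s / (n + g + δ).
k^0.71 = 0.43 / (0.014 + 0.008 + 0.063) = 0.43 / 0.085 = 5.0588
k* = 5.0588^(1/0.71) ≈ 9.8088
y* = (k*)^α = 9.8088^0.29 ≈ 1.9390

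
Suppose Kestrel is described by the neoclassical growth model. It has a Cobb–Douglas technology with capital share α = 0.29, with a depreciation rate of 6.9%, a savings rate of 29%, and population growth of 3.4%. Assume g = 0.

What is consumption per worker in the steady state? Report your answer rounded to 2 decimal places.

c* = 1.08

At the steady state, Δk = 0, so s·k^α = (n + δ)·k.
Dividing both sides by k: k^(1−α) = s / (n + δ).
k^0.71 = 0.29 / (0.034 + 0.069) = 0.29 / 0.103 = 2.8155
k* = 2.8155^(1/0.71) ≈ 4.2971
y* = (k*)^α = 4.2971^0.29 ≈ 1.5262
c* = (1 − s)·y* = (1 − 0.29) × 1.5262 ≈ 1.0836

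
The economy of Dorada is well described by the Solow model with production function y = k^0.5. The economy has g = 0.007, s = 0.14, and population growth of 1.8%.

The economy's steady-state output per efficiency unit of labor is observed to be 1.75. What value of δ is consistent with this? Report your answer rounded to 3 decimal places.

Steady state requires s·f(k) = (n + g + δ)·k, i.e. s·k^α = (n + g + δ)·k.
Since y* = [s/(n + g + δ)]^(α/(1−α)), we have s/(n + g + δ) = (y*)^((1−α)/α) = 1.75^1 = 1.7500.
Therefore n + g + δ = s / 1.7500 = 0.14 / 1.7500 = 0.0800, so δ = 0.0800 − 0.025 = 0.0550.

δ ≈ 0.055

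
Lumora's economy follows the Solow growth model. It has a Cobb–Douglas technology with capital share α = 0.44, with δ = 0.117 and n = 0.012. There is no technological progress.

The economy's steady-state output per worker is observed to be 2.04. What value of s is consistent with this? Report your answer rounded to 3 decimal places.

s ≈ 0.320

In steady state, investment equals break-even investment: s·k^α = (n + δ)·k.
Since y* = [s/(n + δ)]^(α/(1−α)), we have s/(n + δ) = (y*)^((1−α)/α) = 2.04^1.2727 = 2.4778.
Therefore s = 2.4778 × (n + δ) = 2.4778 × 0.129 = 0.3196.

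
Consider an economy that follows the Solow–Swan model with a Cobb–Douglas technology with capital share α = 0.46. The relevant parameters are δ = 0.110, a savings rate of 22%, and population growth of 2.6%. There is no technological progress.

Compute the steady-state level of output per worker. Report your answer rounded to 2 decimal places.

y* = 1.51

Steady state requires s·f(k) = (n + δ)·k, i.e. s·k^α = (n + δ)·k.
Dividing both sides by k: k^(1−α) = s / (n + δ).
k^0.54 = 0.22 / (0.026 + 0.110) = 0.22 / 0.136 = 1.6176
k* = 1.6176^(1/0.54) ≈ 2.4367
y* = (k*)^α = 2.4367^0.46 ≈ 1.5064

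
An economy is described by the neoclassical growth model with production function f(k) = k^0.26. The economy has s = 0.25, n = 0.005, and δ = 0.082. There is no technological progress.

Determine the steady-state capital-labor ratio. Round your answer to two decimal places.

k* ≈ 4.16

In steady state, investment equals break-even investment: s·k^α = (n + δ)·k.
Rearranging, k^(1−α) = s / (n + δ).
k^0.74 = 0.25 / (0.005 + 0.082) = 0.25 / 0.087 = 2.8736
k* = 2.8736^(1/0.74) ≈ 4.1638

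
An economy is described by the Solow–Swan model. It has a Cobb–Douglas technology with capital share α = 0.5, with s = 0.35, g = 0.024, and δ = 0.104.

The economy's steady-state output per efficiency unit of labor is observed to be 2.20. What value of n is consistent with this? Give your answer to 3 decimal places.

n ≈ 0.031

Steady state requires s·f(k) = (n + g + δ)·k, i.e. s·k^α = (n + g + δ)·k.
Since y* = [s/(n + g + δ)]^(α/(1−α)), we have s/(n + g + δ) = (y*)^((1−α)/α) = 2.20^1 = 2.2000.
Therefore n + g + δ = s / 2.2000 = 0.35 / 2.2000 = 0.1591, so n = 0.1591 − 0.128 = 0.0311.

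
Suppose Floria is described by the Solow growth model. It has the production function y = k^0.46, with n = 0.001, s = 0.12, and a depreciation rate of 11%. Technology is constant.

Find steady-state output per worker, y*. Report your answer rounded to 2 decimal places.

In steady state, investment equals break-even investment: s·k^α = (n + δ)·k.
Rearranging, k^(1−α) = s / (n + δ).
k^0.54 = 0.12 / (0.001 + 0.110) = 0.12 / 0.111 = 1.0811
k* = 1.0811^(1/0.54) ≈ 1.1554
y* = (k*)^α = 1.1554^0.46 ≈ 1.0687

y* = 1.07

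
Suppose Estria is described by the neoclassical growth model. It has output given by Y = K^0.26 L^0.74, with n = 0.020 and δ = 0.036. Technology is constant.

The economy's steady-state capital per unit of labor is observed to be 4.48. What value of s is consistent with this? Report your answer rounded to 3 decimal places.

In steady state, investment equals break-even investment: s·k^α = (n + δ)·k.
So s / (n + δ) = (k*)^(1−α) = 4.48^0.74 = 3.0335.
Therefore s = 3.0335 × (n + δ) = 3.0335 × 0.056 = 0.1699.

s ≈ 0.170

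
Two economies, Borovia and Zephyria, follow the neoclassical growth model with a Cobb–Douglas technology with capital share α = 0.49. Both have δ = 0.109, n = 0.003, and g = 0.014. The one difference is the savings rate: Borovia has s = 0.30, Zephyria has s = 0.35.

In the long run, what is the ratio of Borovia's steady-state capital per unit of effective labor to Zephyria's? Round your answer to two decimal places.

Steady-state k* = [s/(n + g + δ)]^(1/(1−α)), so the ratio is [ (s_B/(n + g + δ)_B) / (s_Z/(n + g + δ)_Z) ]^1.9608.
s_B/(n + g + δ)_B = 0.30/0.126 = 2.3810; s_Z/(n + g + δ)_Z = 0.35/0.126 = 2.7778.
Ratio = (2.3810/2.7778)^1.9608 = 0.8572^1.9608 ≈ 0.7392

ratio ≈ 0.74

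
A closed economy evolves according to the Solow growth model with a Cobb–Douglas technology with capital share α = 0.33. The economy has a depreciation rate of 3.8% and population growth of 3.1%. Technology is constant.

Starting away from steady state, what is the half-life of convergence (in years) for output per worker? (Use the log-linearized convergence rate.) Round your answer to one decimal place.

Near the steady state the convergence rate is λ = (1 − α)(n + δ).
λ = (1 − 0.33) × 0.069 = 0.67 × 0.069 = 0.04623
Half-life = ln 2 / λ = 0.6931 / 0.04623 ≈ 14.99 years

half-life ≈ 15.0 years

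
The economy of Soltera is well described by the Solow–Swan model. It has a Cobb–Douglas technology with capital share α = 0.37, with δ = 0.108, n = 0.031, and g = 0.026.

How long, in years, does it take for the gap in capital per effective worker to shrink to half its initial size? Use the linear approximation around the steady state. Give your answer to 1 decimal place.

half-life ≈ 6.7 years

Near the steady state the convergence rate is λ = (1 − α)(n + g + δ).
λ = (1 − 0.37) × 0.165 = 0.63 × 0.165 = 0.10395
Half-life = ln 2 / λ = 0.6931 / 0.10395 ≈ 6.67 years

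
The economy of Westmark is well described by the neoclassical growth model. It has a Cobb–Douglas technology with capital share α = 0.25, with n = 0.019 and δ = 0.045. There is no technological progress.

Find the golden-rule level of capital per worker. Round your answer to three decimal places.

The golden rule sets f'(k) = n + δ, i.e. α·k^(α−1) = n + δ.
So k^(1−α) = α / (n + δ) = 0.25 / 0.064 = 3.9063.
k_gold = 3.9063^(1/0.75) ≈ 6.1521

k_gold ≈ 6.152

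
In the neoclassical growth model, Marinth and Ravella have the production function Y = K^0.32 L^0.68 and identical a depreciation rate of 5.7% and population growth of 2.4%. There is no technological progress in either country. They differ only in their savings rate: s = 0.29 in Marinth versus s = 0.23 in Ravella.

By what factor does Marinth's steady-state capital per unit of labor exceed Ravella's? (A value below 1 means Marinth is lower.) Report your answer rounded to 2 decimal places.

Steady-state k* = [s/(n + δ)]^(1/(1−α)), so the ratio is [ (s_M/(n + δ)_M) / (s_R/(n + δ)_R) ]^1.4706.
s_M/(n + δ)_M = 0.29/0.081 = 3.5802; s_R/(n + δ)_R = 0.23/0.081 = 2.8395.
Ratio = (3.5802/2.8395)^1.4706 = 1.2609^1.4706 ≈ 1.4062

k*_M / k*_R ≈ 1.41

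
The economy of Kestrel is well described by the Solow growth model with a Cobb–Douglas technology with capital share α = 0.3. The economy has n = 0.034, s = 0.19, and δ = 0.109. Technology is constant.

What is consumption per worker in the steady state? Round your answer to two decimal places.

At the steady state, Δk = 0, so s·k^α = (n + δ)·k.
Dividing both sides by k: k^(1−α) = s / (n + δ).
k^0.7 = 0.19 / (0.034 + 0.109) = 0.19 / 0.143 = 1.3287
k* = 1.3287^(1/0.7) ≈ 1.5008
y* = (k*)^α = 1.5008^0.3 ≈ 1.1295
c* = (1 − s)·y* = (1 − 0.19) × 1.1295 ≈ 0.9149

c* ≈ 0.91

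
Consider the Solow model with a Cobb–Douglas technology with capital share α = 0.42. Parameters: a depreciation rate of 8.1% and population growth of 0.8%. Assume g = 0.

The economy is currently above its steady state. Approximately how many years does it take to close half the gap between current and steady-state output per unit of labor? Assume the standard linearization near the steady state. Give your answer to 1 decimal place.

Near the steady state the convergence rate is λ = (1 − α)(n + δ).
λ = (1 − 0.42) × 0.089 = 0.58 × 0.089 = 0.05162
Half-life = ln 2 / λ = 0.6931 / 0.05162 ≈ 13.43 years

about 13.4 years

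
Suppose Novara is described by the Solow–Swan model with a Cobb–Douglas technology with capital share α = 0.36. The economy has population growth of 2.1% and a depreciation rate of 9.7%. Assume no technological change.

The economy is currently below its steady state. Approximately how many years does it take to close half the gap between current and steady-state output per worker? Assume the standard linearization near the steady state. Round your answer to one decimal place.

half-life ≈ 9.2 years

Near the steady state the convergence rate is λ = (1 − α)(n + δ).
λ = (1 − 0.36) × 0.118 = 0.64 × 0.118 = 0.07552
Half-life = ln 2 / λ = 0.6931 / 0.07552 ≈ 9.18 years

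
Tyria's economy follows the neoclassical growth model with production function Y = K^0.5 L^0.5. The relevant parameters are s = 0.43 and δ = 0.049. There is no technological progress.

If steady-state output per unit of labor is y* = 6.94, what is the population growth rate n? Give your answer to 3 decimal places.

At the steady state, Δk = 0, so s·k^α = (n + δ)·k.
Since y* = [s/(n + δ)]^(α/(1−α)), we have s/(n + δ) = (y*)^((1−α)/α) = 6.94^1 = 6.9400.
Therefore n + δ = s / 6.9400 = 0.43 / 6.9400 = 0.0620, so n = 0.0620 − 0.049 = 0.0130.

n ≈ 0.013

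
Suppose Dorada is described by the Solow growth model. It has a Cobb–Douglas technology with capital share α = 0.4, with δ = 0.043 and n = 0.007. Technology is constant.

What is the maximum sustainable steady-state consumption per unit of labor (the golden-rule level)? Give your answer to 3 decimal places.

c_gold ≈ 2.400

At the golden rule, f'(k) = n + δ, so α·k^(α−1) = n + δ and k_gold = (α/(n + δ))^(1/(1−α)).
k_gold = (0.4/0.050)^(1/0.6) = 8.0000^1.6667 ≈ 32.0022
c_gold = f(k_gold) − (n + δ)·k_gold = 4.0001 − 0.050×32.0022 ≈ 2.4000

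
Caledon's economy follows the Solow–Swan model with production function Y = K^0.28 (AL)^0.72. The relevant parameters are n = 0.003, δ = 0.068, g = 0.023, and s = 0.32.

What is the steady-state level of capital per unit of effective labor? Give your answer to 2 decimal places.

Steady state requires s·f(k) = (n + g + δ)·k, i.e. s·k^α = (n + g + δ)·k.
Dividing both sides by k: k^(1−α) = s / (n + g + δ).
k^0.72 = 0.32 / (0.003 + 0.023 + 0.068) = 0.32 / 0.094 = 3.4043
k* = 3.4043^(1/0.72) ≈ 5.4819

k* = 5.48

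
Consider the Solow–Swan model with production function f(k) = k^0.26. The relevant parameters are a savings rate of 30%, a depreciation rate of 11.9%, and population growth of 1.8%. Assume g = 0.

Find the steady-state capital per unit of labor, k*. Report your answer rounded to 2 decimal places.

k* ≈ 2.88

In steady state, investment equals break-even investment: s·k^α = (n + δ)·k.
Dividing both sides by k: k^(1−α) = s / (n + δ).
k^0.74 = 0.30 / (0.018 + 0.119) = 0.30 / 0.137 = 2.1898
k* = 2.1898^(1/0.74) ≈ 2.8841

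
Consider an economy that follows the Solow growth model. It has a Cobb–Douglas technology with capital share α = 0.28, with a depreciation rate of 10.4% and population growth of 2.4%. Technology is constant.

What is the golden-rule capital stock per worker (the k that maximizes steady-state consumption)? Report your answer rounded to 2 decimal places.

The golden rule sets f'(k) = n + δ, i.e. α·k^(α−1) = n + δ.
So k^(1−α) = α / (n + δ) = 0.28 / 0.128 = 2.1875.
k_gold = 2.1875^(1/0.72) ≈ 2.9659

k_gold ≈ 2.97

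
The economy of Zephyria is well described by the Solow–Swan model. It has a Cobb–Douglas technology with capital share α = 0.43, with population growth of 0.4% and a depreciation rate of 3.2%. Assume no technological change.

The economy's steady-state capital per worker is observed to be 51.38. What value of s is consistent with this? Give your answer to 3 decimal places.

In steady state, investment equals break-even investment: s·k^α = (n + δ)·k.
So s / (n + δ) = (k*)^(1−α) = 51.38^0.57 = 9.4439.
Therefore s = 9.4439 × (n + δ) = 9.4439 × 0.036 = 0.3400.

s ≈ 0.340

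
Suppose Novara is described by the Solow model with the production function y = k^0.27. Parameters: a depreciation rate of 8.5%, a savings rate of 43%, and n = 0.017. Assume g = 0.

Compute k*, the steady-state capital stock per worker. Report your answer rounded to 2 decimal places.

At the steady state, Δk = 0, so s·k^α = (n + δ)·k.
Dividing both sides by k: k^(1−α) = s / (n + δ).
k^0.73 = 0.43 / (0.017 + 0.085) = 0.43 / 0.102 = 4.2157
k* = 4.2157^(1/0.73) ≈ 7.1777

k* ≈ 7.18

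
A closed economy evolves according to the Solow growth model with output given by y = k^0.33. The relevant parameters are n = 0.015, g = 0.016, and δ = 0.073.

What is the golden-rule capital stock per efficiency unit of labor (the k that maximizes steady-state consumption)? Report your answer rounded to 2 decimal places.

k_gold ≈ 5.60

The golden rule sets f'(k) = n + g + δ, i.e. α·k^(α−1) = n + g + δ.
So k^(1−α) = α / (n + g + δ) = 0.33 / 0.104 = 3.1731.
k_gold = 3.1731^(1/0.67) ≈ 5.6038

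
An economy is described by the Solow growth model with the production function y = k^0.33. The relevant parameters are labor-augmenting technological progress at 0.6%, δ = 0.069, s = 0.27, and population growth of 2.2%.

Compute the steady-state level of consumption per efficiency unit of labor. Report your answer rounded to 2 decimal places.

c* = 1.21

Steady state requires s·f(k) = (n + g + δ)·k, i.e. s·k^α = (n + g + δ)·k.
Dividing both sides by k: k^(1−α) = s / (n + g + δ).
k^0.67 = 0.27 / (0.022 + 0.006 + 0.069) = 0.27 / 0.097 = 2.7835
k* = 2.7835^(1/0.67) ≈ 4.6086
y* = (k*)^α = 4.6086^0.33 ≈ 1.6557
c* = (1 − s)·y* = (1 − 0.27) × 1.6557 ≈ 1.2087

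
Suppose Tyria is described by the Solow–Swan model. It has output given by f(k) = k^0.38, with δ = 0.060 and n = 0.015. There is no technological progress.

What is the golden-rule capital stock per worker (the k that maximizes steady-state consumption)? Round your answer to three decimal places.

The golden rule sets f'(k) = n + δ, i.e. α·k^(α−1) = n + δ.
So k^(1−α) = α / (n + δ) = 0.38 / 0.075 = 5.0667.
k_gold = 5.0667^(1/0.62) ≈ 13.6979

k_gold ≈ 13.698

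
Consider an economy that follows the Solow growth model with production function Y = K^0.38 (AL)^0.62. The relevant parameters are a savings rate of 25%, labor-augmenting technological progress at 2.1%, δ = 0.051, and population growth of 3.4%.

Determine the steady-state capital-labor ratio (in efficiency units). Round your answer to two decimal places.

k* ≈ 3.99

In steady state, investment equals break-even investment: s·k^α = (n + g + δ)·k.
Rearranging, k^(1−α) = s / (n + g + δ).
k^0.62 = 0.25 / (0.034 + 0.021 + 0.051) = 0.25 / 0.106 = 2.3585
k* = 2.3585^(1/0.62) ≈ 3.9905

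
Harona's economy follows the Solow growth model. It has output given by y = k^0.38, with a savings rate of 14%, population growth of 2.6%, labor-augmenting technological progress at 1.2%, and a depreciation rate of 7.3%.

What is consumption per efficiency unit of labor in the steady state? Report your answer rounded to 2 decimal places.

c* = 0.99

At the steady state, Δk = 0, so s·k^α = (n + g + δ)·k.
Dividing both sides by k: k^(1−α) = s / (n + g + δ).
k^0.62 = 0.14 / (0.026 + 0.012 + 0.073) = 0.14 / 0.111 = 1.2613
k* = 1.2613^(1/0.62) ≈ 1.4542
y* = (k*)^α = 1.4542^0.38 ≈ 1.1529
c* = (1 − s)·y* = (1 − 0.14) × 1.1529 ≈ 0.9915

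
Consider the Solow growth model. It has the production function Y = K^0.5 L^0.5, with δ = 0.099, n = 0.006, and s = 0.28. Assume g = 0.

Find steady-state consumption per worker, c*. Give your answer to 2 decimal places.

Steady state requires s·f(k) = (n + δ)·k, i.e. s·k^α = (n + δ)·k.
Rearranging, k^(1−α) = s / (n + δ).
k^0.5 = 0.28 / (0.006 + 0.099) = 0.28 / 0.105 = 2.6667
k* = 2.6667^(1/0.5) ≈ 7.1113
y* = (k*)^α = 7.1113^0.5 ≈ 2.6667
c* = (1 − s)·y* = (1 − 0.28) × 2.6667 ≈ 1.9200

c* ≈ 1.92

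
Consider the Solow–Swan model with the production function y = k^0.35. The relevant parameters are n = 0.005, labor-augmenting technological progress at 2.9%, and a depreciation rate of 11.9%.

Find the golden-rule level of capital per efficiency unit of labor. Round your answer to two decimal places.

k_gold ≈ 3.57

The golden rule sets f'(k) = n + g + δ, i.e. α·k^(α−1) = n + g + δ.
So k^(1−α) = α / (n + g + δ) = 0.35 / 0.153 = 2.2876.
k_gold = 2.2876^(1/0.65) ≈ 3.5718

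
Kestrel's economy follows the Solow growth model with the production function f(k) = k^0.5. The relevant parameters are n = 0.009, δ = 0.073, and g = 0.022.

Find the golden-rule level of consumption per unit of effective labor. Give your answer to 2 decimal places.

At the golden rule, f'(k) = n + g + δ, so α·k^(α−1) = n + g + δ and k_gold = (α/(n + g + δ))^(1/(1−α)).
k_gold = (0.5/0.104)^(1/0.5) = 4.8077^2 ≈ 23.1140
c_gold = f(k_gold) − (n + g + δ)·k_gold = 4.8077 − 0.104×23.1140 ≈ 2.4038

c_gold ≈ 2.40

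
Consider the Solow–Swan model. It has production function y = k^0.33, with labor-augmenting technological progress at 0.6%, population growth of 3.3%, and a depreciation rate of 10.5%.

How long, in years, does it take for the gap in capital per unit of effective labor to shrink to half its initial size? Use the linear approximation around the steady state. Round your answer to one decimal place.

Near the steady state the convergence rate is λ = (1 − α)(n + g + δ).
λ = (1 − 0.33) × 0.144 = 0.67 × 0.144 = 0.09648
Half-life = ln 2 / λ = 0.6931 / 0.09648 ≈ 7.18 years

half-life ≈ 7.2 years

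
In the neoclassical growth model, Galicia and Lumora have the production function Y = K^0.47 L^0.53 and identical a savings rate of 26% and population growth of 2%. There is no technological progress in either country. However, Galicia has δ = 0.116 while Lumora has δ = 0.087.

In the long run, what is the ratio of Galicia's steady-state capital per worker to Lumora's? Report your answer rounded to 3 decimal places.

ratio ≈ 0.636

Steady-state k* = [s/(n + δ)]^(1/(1−α)), so the ratio is [ (s_G/(n + δ)_G) / (s_L/(n + δ)_L) ]^1.8868.
s_G/(n + δ)_G = 0.26/0.136 = 1.9118; s_L/(n + δ)_L = 0.26/0.107 = 2.4299.
Ratio = (1.9118/2.4299)^1.8868 = 0.7868^1.8868 ≈ 0.6361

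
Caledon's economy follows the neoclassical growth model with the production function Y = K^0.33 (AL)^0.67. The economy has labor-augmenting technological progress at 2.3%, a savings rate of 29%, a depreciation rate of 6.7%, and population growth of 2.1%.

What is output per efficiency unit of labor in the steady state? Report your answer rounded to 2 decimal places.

Steady state requires s·f(k) = (n + g + δ)·k, i.e. s·k^α = (n + g + δ)·k.
Dividing both sides by k: k^(1−α) = s / (n + g + δ).
k^0.67 = 0.29 / (0.021 + 0.023 + 0.067) = 0.29 / 0.111 = 2.6126
k* = 2.6126^(1/0.67) ≈ 4.1927
y* = (k*)^α = 4.1927^0.33 ≈ 1.6048

y* = 1.60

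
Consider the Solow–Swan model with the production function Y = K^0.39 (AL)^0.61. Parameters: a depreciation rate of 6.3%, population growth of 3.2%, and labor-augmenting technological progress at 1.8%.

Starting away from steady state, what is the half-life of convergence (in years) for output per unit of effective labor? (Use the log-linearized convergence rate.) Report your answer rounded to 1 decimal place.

t_½ ≈ 10.1 years

Near the steady state the convergence rate is λ = (1 − α)(n + g + δ).
λ = (1 − 0.39) × 0.113 = 0.61 × 0.113 = 0.06893
Half-life = ln 2 / λ = 0.6931 / 0.06893 ≈ 10.06 years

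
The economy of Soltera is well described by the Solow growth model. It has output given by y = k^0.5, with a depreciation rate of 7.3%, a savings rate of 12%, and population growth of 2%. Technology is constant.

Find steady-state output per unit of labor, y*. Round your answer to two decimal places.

y* ≈ 1.29

Steady state requires s·f(k) = (n + δ)·k, i.e. s·k^α = (n + δ)·k.
Rearranging, k^(1−α) = s / (n + δ).
k^0.5 = 0.12 / (0.020 + 0.073) = 0.12 / 0.093 = 1.2903
k* = 1.2903^(1/0.5) ≈ 1.6649
y* = (k*)^α = 1.6649^0.5 ≈ 1.2903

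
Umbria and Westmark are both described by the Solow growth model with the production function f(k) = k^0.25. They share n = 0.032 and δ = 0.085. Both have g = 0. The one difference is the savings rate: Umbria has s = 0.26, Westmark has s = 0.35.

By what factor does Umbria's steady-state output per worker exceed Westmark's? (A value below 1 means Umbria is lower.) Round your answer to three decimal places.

ratio ≈ 0.906

Steady-state y* = [s/(n + δ)]^(α/(1−α)), so the ratio is [ (s_U/(n + δ)_U) / (s_W/(n + δ)_W) ]^0.3333.
s_U/(n + δ)_U = 0.26/0.117 = 2.2222; s_W/(n + δ)_W = 0.35/0.117 = 2.9915.
Ratio = (2.2222/2.9915)^0.3333 = 0.7428^0.3333 ≈ 0.9057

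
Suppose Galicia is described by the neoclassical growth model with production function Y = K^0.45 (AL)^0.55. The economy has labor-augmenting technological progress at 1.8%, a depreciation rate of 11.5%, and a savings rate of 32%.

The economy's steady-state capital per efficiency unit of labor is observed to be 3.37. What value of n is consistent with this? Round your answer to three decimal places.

At the steady state, Δk = 0, so s·k^α = (n + g + δ)·k.
So s / (n + g + δ) = (k*)^(1−α) = 3.37^0.55 = 1.9507.
Therefore n + g + δ = s / 1.9507 = 0.32 / 1.9507 = 0.1640, so n = 0.1640 − 0.133 = 0.0310.

n ≈ 0.031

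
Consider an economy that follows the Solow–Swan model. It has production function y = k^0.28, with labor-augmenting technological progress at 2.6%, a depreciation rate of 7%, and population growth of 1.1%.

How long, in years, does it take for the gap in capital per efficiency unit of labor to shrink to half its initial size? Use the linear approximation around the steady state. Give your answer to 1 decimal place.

Near the steady state the convergence rate is λ = (1 − α)(n + g + δ).
λ = (1 − 0.28) × 0.107 = 0.72 × 0.107 = 0.07704
Half-life = ln 2 / λ = 0.6931 / 0.07704 ≈ 9.00 years

about 9.0 years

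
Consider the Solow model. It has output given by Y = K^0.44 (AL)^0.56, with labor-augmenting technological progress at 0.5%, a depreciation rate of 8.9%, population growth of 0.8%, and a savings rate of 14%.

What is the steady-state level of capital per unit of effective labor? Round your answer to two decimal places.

In steady state, investment equals break-even investment: s·k^α = (n + g + δ)·k.
Dividing both sides by k: k^(1−α) = s / (n + g + δ).
k^0.56 = 0.14 / (0.008 + 0.005 + 0.089) = 0.14 / 0.102 = 1.3725
k* = 1.3725^(1/0.56) ≈ 1.7602

k* ≈ 1.76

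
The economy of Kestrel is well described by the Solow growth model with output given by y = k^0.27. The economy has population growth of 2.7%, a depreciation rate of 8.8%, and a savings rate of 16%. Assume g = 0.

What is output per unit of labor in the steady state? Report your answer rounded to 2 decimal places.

Steady state requires s·f(k) = (n + δ)·k, i.e. s·k^α = (n + δ)·k.
Dividing both sides by k: k^(1−α) = s / (n + δ).
k^0.73 = 0.16 / (0.027 + 0.088) = 0.16 / 0.115 = 1.3913
k* = 1.3913^(1/0.73) ≈ 1.5721
y* = (k*)^α = 1.5721^0.27 ≈ 1.1299

y* = 1.13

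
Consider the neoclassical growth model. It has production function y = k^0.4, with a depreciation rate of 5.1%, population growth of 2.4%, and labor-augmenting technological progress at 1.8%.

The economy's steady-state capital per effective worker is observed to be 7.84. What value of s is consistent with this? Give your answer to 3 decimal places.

Steady state requires s·f(k) = (n + g + δ)·k, i.e. s·k^α = (n + g + δ)·k.
So s / (n + g + δ) = (k*)^(1−α) = 7.84^0.6 = 3.4402.
Therefore s = 3.4402 × (n + g + δ) = 3.4402 × 0.093 = 0.3199.

s ≈ 0.320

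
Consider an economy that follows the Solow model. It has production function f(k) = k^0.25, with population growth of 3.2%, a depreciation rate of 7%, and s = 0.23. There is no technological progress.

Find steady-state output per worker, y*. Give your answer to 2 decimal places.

y* ≈ 1.31

In steady state, investment equals break-even investment: s·k^α = (n + δ)·k.
Rearranging, k^(1−α) = s / (n + δ).
k^0.75 = 0.23 / (0.032 + 0.070) = 0.23 / 0.102 = 2.2549
k* = 2.2549^(1/0.75) ≈ 2.9569
y* = (k*)^α = 2.9569^0.25 ≈ 1.3113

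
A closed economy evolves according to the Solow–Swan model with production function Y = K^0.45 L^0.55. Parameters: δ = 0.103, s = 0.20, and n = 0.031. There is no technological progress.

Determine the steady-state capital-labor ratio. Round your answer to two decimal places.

k* = 2.07

Steady state requires s·f(k) = (n + δ)·k, i.e. s·k^α = (n + δ)·k.
Rearranging, k^(1−α) = s / (n + δ).
k^0.55 = 0.20 / (0.031 + 0.103) = 0.20 / 0.134 = 1.4925
k* = 1.4925^(1/0.55) ≈ 2.0711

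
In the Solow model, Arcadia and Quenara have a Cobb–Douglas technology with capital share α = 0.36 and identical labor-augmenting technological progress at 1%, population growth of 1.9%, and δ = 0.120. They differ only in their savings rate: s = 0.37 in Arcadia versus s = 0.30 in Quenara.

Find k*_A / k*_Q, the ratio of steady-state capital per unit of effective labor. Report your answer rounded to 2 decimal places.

Steady-state k* = [s/(n + g + δ)]^(1/(1−α)), so the ratio is [ (s_A/(n + g + δ)_A) / (s_Q/(n + g + δ)_Q) ]^1.5625.
s_A/(n + g + δ)_A = 0.37/0.149 = 2.4832; s_Q/(n + g + δ)_Q = 0.30/0.149 = 2.0134.
Ratio = (2.4832/2.0134)^1.5625 = 1.2333^1.5625 ≈ 1.3877

ratio ≈ 1.39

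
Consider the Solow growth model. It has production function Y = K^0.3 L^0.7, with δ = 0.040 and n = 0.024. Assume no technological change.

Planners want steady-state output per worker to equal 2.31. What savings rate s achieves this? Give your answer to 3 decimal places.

s ≈ 0.451

At the steady state, Δk = 0, so s·k^α = (n + δ)·k.
Since y* = [s/(n + δ)]^(α/(1−α)), we have s/(n + δ) = (y*)^((1−α)/α) = 2.31^2.3333 = 7.0537.
Therefore s = 7.0537 × (n + δ) = 7.0537 × 0.064 = 0.4514.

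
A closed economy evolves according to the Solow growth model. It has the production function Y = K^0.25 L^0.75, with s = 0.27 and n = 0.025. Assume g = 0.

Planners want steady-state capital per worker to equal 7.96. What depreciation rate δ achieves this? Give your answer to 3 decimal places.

δ ≈ 0.032

Steady state requires s·f(k) = (n + δ)·k, i.e. s·k^α = (n + δ)·k.
So s / (n + δ) = (k*)^(1−α) = 7.96^0.75 = 4.7390.
Therefore n + δ = s / 4.7390 = 0.27 / 4.7390 = 0.0570, so δ = 0.0570 − 0.025 = 0.0320.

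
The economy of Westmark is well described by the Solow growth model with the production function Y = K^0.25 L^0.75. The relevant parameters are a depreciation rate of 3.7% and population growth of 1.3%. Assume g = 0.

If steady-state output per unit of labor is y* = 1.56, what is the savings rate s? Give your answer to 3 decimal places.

At the steady state, Δk = 0, so s·k^α = (n + δ)·k.
Since y* = [s/(n + δ)]^(α/(1−α)), we have s/(n + δ) = (y*)^((1−α)/α) = 1.56^3 = 3.7964.
Therefore s = 3.7964 × (n + δ) = 3.7964 × 0.050 = 0.1898.

s ≈ 0.190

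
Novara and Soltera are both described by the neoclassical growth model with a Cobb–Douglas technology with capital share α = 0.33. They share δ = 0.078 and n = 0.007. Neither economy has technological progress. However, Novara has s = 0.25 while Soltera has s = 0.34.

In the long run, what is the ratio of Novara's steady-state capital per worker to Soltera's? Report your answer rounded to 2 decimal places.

Steady-state k* = [s/(n + δ)]^(1/(1−α)), so the ratio is [ (s_N/(n + δ)_N) / (s_S/(n + δ)_S) ]^1.4925.
s_N/(n + δ)_N = 0.25/0.085 = 2.9412; s_S/(n + δ)_S = 0.34/0.085 = 4.0000.
Ratio = (2.9412/4.0000)^1.4925 = 0.7353^1.4925 ≈ 0.6320

k*_N / k*_S ≈ 0.63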